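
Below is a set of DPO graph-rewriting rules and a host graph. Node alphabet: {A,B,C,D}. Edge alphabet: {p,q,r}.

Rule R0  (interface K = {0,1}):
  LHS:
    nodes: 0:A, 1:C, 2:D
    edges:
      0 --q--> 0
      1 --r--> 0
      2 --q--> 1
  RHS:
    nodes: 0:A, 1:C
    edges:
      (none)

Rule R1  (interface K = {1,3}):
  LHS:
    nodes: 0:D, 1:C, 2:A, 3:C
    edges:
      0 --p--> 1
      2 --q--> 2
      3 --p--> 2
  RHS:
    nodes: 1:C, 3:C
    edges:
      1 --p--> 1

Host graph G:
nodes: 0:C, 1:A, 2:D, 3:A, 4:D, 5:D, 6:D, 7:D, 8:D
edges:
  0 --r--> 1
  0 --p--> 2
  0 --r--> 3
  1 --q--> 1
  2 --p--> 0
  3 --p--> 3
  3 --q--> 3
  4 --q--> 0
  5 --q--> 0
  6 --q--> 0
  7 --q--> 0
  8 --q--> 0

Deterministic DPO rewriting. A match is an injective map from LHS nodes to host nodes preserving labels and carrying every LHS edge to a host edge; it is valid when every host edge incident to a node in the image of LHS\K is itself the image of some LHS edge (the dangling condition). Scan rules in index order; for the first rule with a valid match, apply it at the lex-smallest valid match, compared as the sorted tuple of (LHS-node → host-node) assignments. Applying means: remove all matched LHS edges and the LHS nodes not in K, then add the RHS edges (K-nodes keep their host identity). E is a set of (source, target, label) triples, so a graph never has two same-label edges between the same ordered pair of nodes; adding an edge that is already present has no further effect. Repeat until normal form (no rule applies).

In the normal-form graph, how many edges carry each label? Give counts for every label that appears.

Answer: p:3 q:3

Derivation:
start.  V:9 E:12  edges: 0-r->1 0-p->2 0-r->3 1-q->1 2-p->0 3-p->3 3-q->3 4-q->0 5-q->0 6-q->0 7-q->0 8-q->0
1. fire R0 via {0↦1, 1↦0, 2↦4}  →  V:8 E:9  edges: 0-p->2 0-r->3 2-p->0 3-p->3 3-q->3 5-q->0 6-q->0 7-q->0 8-q->0
2. fire R0 via {0↦3, 1↦0, 2↦5}  →  V:7 E:6  edges: 0-p->2 2-p->0 3-p->3 6-q->0 7-q->0 8-q->0
normal form: no rule applies after step 2
NF edges: [(0, 2, 'p'), (2, 0, 'p'), (3, 3, 'p'), (6, 0, 'q'), (7, 0, 'q'), (8, 0, 'q')]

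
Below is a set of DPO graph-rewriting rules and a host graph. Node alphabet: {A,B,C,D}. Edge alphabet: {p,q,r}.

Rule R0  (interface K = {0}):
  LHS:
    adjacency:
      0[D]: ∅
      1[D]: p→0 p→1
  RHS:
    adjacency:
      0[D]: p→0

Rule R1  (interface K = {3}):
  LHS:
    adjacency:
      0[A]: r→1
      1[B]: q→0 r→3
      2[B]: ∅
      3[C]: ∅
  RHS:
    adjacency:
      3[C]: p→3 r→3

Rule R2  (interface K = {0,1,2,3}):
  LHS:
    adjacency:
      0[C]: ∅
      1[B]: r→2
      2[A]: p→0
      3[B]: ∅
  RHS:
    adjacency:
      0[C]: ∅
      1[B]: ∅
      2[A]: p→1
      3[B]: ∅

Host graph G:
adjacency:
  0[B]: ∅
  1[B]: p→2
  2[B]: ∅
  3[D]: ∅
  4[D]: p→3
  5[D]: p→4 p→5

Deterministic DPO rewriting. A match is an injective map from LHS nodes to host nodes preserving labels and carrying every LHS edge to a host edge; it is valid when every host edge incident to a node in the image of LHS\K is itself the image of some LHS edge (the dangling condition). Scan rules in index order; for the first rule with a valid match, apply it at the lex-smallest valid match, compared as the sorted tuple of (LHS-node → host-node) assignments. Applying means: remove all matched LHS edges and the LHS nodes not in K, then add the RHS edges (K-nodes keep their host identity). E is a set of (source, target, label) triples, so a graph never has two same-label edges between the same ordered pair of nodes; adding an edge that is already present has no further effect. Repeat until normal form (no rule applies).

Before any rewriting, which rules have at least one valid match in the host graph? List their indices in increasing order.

R0: 1 valid match — {0↦4, 1↦5}
R1: no valid match — LHS pattern not found
R2: no valid match — LHS pattern not found

Answer: [R0]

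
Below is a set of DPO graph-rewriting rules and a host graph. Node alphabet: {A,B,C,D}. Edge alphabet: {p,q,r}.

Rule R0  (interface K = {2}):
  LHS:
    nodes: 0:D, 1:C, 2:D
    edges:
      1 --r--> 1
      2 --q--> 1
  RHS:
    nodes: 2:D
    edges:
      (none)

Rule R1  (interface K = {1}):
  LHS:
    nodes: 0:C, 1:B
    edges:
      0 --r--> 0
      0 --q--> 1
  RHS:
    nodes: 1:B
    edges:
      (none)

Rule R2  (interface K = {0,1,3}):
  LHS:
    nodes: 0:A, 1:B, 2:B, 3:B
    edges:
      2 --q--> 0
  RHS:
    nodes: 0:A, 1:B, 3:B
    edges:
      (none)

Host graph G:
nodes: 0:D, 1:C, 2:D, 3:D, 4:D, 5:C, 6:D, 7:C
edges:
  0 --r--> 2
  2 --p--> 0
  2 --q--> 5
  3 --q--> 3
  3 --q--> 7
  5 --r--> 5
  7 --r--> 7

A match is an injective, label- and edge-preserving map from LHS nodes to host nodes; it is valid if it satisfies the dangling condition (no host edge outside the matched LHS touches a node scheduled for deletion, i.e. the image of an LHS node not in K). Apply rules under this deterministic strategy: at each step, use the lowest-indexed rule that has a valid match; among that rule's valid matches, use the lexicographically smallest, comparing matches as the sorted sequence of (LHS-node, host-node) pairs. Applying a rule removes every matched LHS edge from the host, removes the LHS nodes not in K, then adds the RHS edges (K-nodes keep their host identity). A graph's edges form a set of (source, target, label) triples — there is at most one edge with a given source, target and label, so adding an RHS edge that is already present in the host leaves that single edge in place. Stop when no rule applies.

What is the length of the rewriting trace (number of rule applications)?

initial: |V|=8 |E|=7  E = 0-r->2 2-p->0 2-q->5 3-q->3 3-q->7 5-r->5 7-r->7
step 1: apply R0 at {0↦4, 1↦5, 2↦2}  → |V|=6 |E|=5  E = 0-r->2 2-p->0 3-q->3 3-q->7 7-r->7
step 2: apply R0 at {0↦6, 1↦7, 2↦3}  → |V|=4 |E|=3  E = 0-r->2 2-p->0 3-q->3
normal form: no rule applies after step 2

Answer: 2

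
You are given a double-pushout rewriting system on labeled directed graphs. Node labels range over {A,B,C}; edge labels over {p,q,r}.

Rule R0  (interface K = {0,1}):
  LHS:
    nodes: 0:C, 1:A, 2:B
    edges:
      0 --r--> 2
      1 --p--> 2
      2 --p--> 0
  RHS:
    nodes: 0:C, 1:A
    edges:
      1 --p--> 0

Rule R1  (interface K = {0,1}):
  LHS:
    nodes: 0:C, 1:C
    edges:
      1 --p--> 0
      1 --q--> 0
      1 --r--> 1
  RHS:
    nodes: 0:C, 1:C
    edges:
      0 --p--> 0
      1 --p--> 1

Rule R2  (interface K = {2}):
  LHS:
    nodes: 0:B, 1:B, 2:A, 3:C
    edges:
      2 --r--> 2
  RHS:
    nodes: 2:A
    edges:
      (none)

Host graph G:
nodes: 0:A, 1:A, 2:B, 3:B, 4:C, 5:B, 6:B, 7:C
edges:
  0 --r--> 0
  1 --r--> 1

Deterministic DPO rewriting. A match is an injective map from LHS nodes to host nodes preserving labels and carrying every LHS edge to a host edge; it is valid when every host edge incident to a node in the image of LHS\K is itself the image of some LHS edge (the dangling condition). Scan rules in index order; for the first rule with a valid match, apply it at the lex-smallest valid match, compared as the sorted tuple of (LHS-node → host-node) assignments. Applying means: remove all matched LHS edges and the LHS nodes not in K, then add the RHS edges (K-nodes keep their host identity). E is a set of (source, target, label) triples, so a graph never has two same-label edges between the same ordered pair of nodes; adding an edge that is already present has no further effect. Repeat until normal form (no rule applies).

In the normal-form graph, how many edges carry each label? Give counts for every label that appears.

[0] host  ⇒  8 nodes, 2 edges  {0-r->0 1-r->1}
[1] R2 @ {0↦2, 1↦3, 2↦0, 3↦4}  ⇒  5 nodes, 1 edges  {1-r->1}
[2] R2 @ {0↦5, 1↦6, 2↦1, 3↦7}  ⇒  2 nodes, 0 edges  {∅}
halt: no rule applies after step 2
NF edges: []

Answer: (no edges)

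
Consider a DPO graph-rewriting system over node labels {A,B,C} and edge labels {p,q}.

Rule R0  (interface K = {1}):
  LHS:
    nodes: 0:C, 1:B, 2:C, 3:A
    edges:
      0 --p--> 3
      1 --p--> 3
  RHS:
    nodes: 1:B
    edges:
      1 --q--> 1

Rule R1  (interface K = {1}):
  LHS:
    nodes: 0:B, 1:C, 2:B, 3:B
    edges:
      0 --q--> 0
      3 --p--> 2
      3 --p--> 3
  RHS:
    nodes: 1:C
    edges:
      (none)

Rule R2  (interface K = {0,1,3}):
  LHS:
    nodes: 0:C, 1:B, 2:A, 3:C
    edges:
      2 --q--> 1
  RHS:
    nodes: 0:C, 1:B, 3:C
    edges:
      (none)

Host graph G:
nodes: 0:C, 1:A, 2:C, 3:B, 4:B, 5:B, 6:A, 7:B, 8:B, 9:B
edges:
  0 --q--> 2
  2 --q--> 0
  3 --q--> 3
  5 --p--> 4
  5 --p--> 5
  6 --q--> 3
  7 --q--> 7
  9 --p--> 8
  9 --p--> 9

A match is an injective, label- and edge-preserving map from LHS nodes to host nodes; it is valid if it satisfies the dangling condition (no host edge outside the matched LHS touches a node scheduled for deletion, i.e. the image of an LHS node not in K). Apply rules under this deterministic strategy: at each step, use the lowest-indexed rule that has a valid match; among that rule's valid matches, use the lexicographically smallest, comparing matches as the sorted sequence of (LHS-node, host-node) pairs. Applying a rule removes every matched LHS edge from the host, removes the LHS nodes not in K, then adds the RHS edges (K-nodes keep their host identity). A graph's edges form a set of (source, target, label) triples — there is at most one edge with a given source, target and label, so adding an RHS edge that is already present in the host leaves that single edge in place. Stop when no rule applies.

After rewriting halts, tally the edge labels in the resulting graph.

start.  V:10 E:9  edges: 0-q->2 2-q->0 3-q->3 5-p->4 5-p->5 6-q->3 7-q->7 9-p->8 9-p->9
1. fire R1 via {0↦7, 1↦0, 2↦4, 3↦5}  →  V:7 E:6  edges: 0-q->2 2-q->0 3-q->3 6-q->3 9-p->8 9-p->9
2. fire R2 via {0↦0, 1↦3, 2↦6, 3↦2}  →  V:6 E:5  edges: 0-q->2 2-q->0 3-q->3 9-p->8 9-p->9
3. fire R1 via {0↦3, 1↦0, 2↦8, 3↦9}  →  V:3 E:2  edges: 0-q->2 2-q->0
halt: no rule applies after step 3
NF edges: [(0, 2, 'q'), (2, 0, 'q')]

Answer: q:2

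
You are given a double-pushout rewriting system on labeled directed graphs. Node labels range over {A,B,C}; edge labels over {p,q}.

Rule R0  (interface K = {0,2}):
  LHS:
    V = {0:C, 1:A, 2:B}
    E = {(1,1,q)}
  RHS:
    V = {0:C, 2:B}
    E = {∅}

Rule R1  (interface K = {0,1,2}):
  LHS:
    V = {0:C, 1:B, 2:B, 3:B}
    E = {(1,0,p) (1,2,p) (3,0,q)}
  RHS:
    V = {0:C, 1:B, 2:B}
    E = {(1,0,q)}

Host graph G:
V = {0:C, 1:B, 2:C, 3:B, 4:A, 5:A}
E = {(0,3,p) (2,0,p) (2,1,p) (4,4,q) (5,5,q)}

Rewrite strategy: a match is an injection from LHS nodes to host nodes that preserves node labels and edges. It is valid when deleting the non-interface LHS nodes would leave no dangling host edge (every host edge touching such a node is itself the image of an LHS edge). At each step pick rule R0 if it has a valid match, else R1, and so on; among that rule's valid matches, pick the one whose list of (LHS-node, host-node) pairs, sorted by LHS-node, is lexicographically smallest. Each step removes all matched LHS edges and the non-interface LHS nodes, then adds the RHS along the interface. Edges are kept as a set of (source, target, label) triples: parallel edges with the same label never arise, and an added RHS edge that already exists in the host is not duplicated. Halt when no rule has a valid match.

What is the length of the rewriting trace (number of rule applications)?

Answer: 2

Steps:
[0] host  ⇒  6 nodes, 5 edges  {0-p->3 2-p->0 2-p->1 4-q->4 5-q->5}
[1] R0 @ {0↦0, 1↦4, 2↦1}  ⇒  5 nodes, 4 edges  {0-p->3 2-p->0 2-p->1 5-q->5}
[2] R0 @ {0↦0, 1↦5, 2↦1}  ⇒  4 nodes, 3 edges  {0-p->3 2-p->0 2-p->1}
halt: no rule applies after step 2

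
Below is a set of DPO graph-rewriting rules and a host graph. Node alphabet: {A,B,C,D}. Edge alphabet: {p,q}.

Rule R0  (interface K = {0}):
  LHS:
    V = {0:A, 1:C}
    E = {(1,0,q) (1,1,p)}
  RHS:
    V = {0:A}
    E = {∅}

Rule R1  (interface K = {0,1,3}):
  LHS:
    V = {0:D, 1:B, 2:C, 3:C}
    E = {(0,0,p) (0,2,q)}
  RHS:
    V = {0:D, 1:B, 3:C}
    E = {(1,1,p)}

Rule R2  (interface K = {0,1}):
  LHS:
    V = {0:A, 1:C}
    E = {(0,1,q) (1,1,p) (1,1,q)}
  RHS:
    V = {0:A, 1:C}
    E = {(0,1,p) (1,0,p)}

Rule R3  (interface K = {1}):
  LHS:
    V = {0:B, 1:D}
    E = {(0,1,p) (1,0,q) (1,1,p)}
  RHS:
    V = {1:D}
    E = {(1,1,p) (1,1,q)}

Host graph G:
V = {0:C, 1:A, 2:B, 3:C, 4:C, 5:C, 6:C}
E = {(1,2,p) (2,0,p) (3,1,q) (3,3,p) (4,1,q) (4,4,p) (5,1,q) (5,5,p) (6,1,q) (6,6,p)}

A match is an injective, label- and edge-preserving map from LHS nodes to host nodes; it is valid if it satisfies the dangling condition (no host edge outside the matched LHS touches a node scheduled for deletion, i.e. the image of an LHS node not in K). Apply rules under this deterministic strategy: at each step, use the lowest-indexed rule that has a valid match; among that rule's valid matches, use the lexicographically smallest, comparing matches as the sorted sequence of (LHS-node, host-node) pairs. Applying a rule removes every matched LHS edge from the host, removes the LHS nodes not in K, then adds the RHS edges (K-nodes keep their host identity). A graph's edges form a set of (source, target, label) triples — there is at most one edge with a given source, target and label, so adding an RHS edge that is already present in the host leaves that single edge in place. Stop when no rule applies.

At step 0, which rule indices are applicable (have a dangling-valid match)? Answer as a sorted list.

R0: 4 valid matches — {0↦1, 1↦3}, {0↦1, 1↦4}, {0↦1, 1↦5} (+1 more)
R1: no valid match — LHS pattern not found
R2: no valid match — LHS pattern not found
R3: no valid match — LHS pattern not found

Answer: [R0]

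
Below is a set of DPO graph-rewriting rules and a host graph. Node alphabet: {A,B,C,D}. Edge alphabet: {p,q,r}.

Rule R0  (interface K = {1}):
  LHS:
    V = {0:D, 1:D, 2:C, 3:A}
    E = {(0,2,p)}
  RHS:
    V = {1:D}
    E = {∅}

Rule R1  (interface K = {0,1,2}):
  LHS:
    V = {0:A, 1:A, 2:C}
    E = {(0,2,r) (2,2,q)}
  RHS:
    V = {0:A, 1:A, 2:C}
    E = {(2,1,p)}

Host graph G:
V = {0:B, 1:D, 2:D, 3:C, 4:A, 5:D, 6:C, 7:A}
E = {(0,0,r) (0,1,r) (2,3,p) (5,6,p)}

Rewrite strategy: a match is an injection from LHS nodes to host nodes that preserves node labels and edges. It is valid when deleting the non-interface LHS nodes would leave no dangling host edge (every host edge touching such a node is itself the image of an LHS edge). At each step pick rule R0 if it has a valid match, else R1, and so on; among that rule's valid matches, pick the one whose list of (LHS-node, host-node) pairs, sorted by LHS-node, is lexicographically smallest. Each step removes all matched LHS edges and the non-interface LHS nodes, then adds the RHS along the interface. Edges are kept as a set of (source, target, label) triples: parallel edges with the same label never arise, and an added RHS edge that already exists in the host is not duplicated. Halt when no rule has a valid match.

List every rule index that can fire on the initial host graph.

Answer: [R0]

Derivation:
R0: 8 valid matches — {0↦2, 1↦1, 2↦3, 3↦4}, {0↦2, 1↦1, 2↦3, 3↦7}, {0↦2, 1↦5, 2↦3, 3↦4} (+5 more)
R1: no valid match — LHS pattern not found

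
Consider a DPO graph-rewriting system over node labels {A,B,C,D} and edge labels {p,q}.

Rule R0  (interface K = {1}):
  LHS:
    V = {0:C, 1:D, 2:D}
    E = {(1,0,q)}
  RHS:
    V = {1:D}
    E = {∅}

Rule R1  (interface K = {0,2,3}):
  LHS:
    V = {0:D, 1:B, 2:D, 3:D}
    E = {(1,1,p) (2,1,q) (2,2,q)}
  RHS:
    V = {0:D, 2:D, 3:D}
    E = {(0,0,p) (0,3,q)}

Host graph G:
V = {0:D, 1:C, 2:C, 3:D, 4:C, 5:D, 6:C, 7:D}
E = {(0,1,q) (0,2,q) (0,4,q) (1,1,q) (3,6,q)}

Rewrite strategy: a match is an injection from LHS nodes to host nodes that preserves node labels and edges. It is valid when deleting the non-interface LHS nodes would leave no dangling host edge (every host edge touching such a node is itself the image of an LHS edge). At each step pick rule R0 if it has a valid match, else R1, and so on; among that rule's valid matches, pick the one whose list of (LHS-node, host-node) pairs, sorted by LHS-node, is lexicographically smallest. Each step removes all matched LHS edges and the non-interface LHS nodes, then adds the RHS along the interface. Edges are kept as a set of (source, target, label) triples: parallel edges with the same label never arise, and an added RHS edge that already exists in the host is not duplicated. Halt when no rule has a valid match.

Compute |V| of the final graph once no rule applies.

Answer: 4

Steps:
initial: |V|=8 |E|=5  E = 0-q->1 0-q->2 0-q->4 1-q->1 3-q->6
step 1: apply R0 at {0↦2, 1↦0, 2↦5}  → |V|=6 |E|=4  E = 0-q->1 0-q->4 1-q->1 3-q->6
step 2: apply R0 at {0↦4, 1↦0, 2↦7}  → |V|=4 |E|=3  E = 0-q->1 1-q->1 3-q->6
final graph: no rule applies after step 2
NF nodes: {0:D, 1:C, 3:D, 6:C}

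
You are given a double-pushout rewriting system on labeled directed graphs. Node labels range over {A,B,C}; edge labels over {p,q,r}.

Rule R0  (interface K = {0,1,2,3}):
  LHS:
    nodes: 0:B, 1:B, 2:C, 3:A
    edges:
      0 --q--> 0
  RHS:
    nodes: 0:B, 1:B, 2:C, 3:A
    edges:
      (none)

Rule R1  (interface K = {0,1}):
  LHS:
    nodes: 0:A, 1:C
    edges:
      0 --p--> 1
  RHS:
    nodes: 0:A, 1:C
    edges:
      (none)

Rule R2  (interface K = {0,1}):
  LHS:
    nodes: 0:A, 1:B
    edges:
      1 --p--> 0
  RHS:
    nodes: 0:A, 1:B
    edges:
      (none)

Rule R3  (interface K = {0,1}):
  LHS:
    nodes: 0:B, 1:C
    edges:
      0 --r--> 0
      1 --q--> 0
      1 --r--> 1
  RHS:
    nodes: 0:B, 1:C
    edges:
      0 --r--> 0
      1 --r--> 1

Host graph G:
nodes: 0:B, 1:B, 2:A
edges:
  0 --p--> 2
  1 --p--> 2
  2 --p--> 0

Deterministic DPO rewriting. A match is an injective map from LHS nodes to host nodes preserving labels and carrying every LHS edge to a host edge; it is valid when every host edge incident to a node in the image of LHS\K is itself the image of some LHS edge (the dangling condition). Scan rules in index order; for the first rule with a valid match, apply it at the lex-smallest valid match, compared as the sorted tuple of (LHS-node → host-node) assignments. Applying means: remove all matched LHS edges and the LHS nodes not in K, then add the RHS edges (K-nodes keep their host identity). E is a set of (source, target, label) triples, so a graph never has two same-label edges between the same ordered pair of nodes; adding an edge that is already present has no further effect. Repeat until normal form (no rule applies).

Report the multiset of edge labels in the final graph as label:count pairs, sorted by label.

initial: |V|=3 |E|=3  E = 0-p->2 1-p->2 2-p->0
step 1: apply R2 at {0↦2, 1↦0}  → |V|=3 |E|=2  E = 1-p->2 2-p->0
step 2: apply R2 at {0↦2, 1↦1}  → |V|=3 |E|=1  E = 2-p->0
final graph: no rule applies after step 2
NF edges: [(2, 0, 'p')]

Answer: p:1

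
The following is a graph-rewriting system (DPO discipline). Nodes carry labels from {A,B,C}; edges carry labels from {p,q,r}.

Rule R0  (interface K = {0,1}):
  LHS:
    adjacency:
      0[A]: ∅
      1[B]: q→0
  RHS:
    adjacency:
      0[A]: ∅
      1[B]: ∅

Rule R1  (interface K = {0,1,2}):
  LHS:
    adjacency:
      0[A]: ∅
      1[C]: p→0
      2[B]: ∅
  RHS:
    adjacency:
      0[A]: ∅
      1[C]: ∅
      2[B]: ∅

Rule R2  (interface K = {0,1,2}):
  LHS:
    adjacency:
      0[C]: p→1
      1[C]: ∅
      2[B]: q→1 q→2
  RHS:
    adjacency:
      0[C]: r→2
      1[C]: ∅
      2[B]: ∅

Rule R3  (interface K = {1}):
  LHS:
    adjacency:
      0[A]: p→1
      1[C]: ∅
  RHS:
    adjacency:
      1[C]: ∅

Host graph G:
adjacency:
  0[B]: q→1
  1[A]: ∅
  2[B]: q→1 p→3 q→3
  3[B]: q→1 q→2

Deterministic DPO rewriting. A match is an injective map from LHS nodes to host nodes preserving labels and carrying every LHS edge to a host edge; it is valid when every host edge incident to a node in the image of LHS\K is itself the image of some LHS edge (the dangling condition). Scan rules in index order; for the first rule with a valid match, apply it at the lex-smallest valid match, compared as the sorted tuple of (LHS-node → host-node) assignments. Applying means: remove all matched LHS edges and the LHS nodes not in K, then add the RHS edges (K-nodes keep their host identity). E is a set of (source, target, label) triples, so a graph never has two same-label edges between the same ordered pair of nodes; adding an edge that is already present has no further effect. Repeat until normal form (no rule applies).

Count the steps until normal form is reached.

start.  V:4 E:6  edges: 0-q->1 2-q->1 2-p->3 2-q->3 3-q->1 3-q->2
1. fire R0 via {0↦1, 1↦0}  →  V:4 E:5  edges: 2-q->1 2-p->3 2-q->3 3-q->1 3-q->2
2. fire R0 via {0↦1, 1↦2}  →  V:4 E:4  edges: 2-p->3 2-q->3 3-q->1 3-q->2
3. fire R0 via {0↦1, 1↦3}  →  V:4 E:3  edges: 2-p->3 2-q->3 3-q->2
final graph: no rule applies after step 3

Answer: 3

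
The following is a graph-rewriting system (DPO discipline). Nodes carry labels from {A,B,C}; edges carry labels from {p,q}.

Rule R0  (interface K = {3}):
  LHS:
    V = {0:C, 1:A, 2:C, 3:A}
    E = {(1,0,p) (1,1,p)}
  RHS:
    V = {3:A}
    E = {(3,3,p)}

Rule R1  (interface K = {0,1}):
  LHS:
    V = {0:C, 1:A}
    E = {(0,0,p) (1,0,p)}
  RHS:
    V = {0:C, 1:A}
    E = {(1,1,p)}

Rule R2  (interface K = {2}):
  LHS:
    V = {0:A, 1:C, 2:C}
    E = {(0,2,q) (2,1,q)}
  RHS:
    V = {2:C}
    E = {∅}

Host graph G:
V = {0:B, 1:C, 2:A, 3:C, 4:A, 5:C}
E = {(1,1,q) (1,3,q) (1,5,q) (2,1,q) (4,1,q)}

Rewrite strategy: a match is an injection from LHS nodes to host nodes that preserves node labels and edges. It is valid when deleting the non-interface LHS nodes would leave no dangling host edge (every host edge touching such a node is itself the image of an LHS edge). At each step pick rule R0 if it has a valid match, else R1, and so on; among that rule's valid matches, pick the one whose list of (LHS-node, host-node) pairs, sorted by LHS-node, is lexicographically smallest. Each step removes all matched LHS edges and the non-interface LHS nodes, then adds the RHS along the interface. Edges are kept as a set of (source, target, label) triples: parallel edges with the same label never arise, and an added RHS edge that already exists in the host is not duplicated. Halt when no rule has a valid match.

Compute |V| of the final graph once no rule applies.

[0] host  ⇒  6 nodes, 5 edges  {1-q->1 1-q->3 1-q->5 2-q->1 4-q->1}
[1] R2 @ {0↦2, 1↦3, 2↦1}  ⇒  4 nodes, 3 edges  {1-q->1 1-q->5 4-q->1}
[2] R2 @ {0↦4, 1↦5, 2↦1}  ⇒  2 nodes, 1 edges  {1-q->1}
normal form: no rule applies after step 2
NF nodes: {0:B, 1:C}

Answer: 2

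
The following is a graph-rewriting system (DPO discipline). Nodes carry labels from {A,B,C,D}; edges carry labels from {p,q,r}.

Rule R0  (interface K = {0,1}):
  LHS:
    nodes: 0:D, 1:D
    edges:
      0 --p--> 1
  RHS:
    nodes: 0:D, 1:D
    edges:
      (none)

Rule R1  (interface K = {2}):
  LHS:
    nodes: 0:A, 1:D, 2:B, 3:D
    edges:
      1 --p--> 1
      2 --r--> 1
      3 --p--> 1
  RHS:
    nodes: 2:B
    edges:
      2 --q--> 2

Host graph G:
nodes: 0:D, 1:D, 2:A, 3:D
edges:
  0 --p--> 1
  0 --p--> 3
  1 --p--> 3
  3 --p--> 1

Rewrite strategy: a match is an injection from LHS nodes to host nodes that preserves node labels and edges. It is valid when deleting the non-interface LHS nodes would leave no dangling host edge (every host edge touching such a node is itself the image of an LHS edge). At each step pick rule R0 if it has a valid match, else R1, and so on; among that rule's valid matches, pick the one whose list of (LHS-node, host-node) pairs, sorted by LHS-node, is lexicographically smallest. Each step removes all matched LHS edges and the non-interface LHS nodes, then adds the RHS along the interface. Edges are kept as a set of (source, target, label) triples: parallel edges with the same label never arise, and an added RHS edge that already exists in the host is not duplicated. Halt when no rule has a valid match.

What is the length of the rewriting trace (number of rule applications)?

Answer: 4

Derivation:
[0] host  ⇒  4 nodes, 4 edges  {0-p->1 0-p->3 1-p->3 3-p->1}
[1] R0 @ {0↦0, 1↦1}  ⇒  4 nodes, 3 edges  {0-p->3 1-p->3 3-p->1}
[2] R0 @ {0↦0, 1↦3}  ⇒  4 nodes, 2 edges  {1-p->3 3-p->1}
[3] R0 @ {0↦1, 1↦3}  ⇒  4 nodes, 1 edges  {3-p->1}
[4] R0 @ {0↦3, 1↦1}  ⇒  4 nodes, 0 edges  {∅}
normal form: no rule applies after step 4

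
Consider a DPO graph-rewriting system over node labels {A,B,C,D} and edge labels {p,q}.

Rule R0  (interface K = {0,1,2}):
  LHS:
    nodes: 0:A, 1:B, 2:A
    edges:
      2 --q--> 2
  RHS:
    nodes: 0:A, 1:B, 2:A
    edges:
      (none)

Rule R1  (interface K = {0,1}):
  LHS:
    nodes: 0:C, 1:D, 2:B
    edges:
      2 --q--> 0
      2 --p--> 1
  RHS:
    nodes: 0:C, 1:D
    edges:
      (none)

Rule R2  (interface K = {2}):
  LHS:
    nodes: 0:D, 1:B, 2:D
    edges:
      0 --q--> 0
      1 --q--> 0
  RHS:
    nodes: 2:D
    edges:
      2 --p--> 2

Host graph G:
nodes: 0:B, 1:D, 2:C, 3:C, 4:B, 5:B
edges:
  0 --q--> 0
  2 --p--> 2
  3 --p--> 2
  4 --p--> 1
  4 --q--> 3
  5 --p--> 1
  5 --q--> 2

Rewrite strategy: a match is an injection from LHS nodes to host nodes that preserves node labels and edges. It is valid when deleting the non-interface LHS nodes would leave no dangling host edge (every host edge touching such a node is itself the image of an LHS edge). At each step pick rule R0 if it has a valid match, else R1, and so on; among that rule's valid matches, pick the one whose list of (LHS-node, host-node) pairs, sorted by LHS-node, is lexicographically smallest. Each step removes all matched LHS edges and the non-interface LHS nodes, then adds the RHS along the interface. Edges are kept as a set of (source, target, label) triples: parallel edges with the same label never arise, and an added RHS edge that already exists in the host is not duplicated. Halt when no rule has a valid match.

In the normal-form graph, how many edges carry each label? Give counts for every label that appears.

initial: |V|=6 |E|=7  E = 0-q->0 2-p->2 3-p->2 4-p->1 4-q->3 5-p->1 5-q->2
step 1: apply R1 at {0↦2, 1↦1, 2↦5}  → |V|=5 |E|=5  E = 0-q->0 2-p->2 3-p->2 4-p->1 4-q->3
step 2: apply R1 at {0↦3, 1↦1, 2↦4}  → |V|=4 |E|=3  E = 0-q->0 2-p->2 3-p->2
normal form: no rule applies after step 2
NF edges: [(0, 0, 'q'), (2, 2, 'p'), (3, 2, 'p')]

Answer: p:2 q:1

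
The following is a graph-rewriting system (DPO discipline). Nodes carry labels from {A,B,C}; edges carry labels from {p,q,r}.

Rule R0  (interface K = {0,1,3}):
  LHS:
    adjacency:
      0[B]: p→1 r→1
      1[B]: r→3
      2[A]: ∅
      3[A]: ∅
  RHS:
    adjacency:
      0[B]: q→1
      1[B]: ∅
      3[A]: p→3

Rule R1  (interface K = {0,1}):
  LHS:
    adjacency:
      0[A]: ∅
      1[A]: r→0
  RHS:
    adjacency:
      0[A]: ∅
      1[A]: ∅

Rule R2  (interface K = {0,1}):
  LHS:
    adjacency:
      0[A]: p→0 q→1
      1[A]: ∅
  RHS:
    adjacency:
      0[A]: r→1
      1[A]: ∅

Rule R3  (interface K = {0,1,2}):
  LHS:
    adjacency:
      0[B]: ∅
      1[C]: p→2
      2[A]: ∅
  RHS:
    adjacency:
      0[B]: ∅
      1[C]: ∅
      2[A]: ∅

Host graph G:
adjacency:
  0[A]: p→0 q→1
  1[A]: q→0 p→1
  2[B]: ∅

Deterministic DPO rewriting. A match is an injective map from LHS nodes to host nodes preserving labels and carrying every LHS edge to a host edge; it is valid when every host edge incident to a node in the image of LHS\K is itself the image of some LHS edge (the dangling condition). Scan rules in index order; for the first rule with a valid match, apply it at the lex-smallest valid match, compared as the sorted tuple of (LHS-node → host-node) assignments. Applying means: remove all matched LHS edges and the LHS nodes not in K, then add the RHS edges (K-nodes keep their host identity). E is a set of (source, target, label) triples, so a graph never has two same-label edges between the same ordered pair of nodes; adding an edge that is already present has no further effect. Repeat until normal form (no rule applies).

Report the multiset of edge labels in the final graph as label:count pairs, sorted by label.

[0] host  ⇒  3 nodes, 4 edges  {0-p->0 0-q->1 1-q->0 1-p->1}
[1] R2 @ {0↦0, 1↦1}  ⇒  3 nodes, 3 edges  {0-r->1 1-q->0 1-p->1}
[2] R1 @ {0↦1, 1↦0}  ⇒  3 nodes, 2 edges  {1-q->0 1-p->1}
[3] R2 @ {0↦1, 1↦0}  ⇒  3 nodes, 1 edges  {1-r->0}
[4] R1 @ {0↦0, 1↦1}  ⇒  3 nodes, 0 edges  {∅}
normal form: no rule applies after step 4
NF edges: []

Answer: (no edges)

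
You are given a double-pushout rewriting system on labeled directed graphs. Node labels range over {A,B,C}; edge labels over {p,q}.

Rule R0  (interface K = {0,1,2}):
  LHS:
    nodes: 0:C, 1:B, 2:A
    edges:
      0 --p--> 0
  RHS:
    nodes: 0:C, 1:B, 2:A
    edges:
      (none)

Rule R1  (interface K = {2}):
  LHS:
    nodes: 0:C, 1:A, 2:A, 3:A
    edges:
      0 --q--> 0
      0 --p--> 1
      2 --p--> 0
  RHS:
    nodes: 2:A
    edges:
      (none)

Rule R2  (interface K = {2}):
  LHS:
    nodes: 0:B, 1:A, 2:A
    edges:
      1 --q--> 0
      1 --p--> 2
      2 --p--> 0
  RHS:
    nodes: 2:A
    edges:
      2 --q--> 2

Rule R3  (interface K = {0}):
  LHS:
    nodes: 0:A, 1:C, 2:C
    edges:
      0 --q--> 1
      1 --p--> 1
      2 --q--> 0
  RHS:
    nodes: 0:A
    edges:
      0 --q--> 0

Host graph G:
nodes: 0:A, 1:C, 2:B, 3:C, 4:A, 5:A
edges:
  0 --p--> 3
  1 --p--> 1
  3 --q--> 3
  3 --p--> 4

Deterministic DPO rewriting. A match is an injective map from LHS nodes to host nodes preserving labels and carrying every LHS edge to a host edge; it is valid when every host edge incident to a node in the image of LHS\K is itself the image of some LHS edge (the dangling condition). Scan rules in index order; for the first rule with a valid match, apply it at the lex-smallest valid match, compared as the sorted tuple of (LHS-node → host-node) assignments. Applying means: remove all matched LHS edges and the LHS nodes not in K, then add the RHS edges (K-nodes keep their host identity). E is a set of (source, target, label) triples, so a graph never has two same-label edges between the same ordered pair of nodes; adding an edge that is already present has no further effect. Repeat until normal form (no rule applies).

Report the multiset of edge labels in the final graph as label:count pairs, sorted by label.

Answer: (no edges)

Rewrite trace:
start.  V:6 E:4  edges: 0-p->3 1-p->1 3-q->3 3-p->4
1. fire R0 via {0↦1, 1↦2, 2↦0}  →  V:6 E:3  edges: 0-p->3 3-q->3 3-p->4
2. fire R1 via {0↦3, 1↦4, 2↦0, 3↦5}  →  V:3 E:0  edges: ∅
halt: no rule applies after step 2
NF edges: []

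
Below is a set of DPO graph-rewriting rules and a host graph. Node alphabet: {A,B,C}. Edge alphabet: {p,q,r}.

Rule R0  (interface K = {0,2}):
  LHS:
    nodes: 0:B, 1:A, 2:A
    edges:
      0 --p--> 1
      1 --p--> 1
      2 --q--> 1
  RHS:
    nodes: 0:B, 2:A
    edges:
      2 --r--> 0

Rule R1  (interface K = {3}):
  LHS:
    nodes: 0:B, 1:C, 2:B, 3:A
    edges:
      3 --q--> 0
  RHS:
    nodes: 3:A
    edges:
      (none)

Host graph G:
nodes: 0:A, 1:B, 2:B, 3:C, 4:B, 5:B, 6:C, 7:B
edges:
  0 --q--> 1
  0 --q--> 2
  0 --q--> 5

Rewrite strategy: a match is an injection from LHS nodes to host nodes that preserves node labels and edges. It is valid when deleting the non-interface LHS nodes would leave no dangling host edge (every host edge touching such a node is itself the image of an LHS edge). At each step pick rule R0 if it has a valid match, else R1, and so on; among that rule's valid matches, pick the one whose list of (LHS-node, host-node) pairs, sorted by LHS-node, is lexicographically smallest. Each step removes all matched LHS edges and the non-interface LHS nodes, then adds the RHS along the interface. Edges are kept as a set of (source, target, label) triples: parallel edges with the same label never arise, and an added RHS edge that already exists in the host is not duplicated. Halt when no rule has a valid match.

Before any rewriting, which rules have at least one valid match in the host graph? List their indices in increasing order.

R0: no valid match — LHS pattern not found
R1: 12 valid matches — {0↦1, 1↦3, 2↦4, 3↦0}, {0↦1, 1↦3, 2↦7, 3↦0}, {0↦1, 1↦6, 2↦4, 3↦0} (+9 more)

Answer: [R1]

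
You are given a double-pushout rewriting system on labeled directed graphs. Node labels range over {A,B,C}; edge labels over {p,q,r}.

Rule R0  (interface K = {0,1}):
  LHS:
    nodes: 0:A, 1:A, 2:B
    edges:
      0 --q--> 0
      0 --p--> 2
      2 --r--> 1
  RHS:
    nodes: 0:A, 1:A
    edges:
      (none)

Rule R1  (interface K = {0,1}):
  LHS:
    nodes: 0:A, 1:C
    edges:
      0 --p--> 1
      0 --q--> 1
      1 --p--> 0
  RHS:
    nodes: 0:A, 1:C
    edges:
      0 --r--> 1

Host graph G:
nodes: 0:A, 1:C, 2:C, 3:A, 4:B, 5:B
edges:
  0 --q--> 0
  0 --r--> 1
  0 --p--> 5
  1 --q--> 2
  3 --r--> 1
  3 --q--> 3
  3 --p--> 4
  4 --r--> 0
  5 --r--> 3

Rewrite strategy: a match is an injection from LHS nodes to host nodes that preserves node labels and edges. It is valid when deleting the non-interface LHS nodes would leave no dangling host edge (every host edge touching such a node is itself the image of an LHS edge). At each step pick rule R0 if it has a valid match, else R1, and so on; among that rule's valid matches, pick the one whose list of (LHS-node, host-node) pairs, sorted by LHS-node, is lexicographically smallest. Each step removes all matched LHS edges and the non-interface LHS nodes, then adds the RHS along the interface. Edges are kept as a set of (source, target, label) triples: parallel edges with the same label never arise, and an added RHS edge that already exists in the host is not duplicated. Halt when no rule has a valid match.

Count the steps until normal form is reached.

Answer: 2

Derivation:
[0] host  ⇒  6 nodes, 9 edges  {0-q->0 0-r->1 0-p->5 1-q->2 3-r->1 3-q->3 3-p->4 4-r->0 5-r->3}
[1] R0 @ {0↦0, 1↦3, 2↦5}  ⇒  5 nodes, 6 edges  {0-r->1 1-q->2 3-r->1 3-q->3 3-p->4 4-r->0}
[2] R0 @ {0↦3, 1↦0, 2↦4}  ⇒  4 nodes, 3 edges  {0-r->1 1-q->2 3-r->1}
halt: no rule applies after step 2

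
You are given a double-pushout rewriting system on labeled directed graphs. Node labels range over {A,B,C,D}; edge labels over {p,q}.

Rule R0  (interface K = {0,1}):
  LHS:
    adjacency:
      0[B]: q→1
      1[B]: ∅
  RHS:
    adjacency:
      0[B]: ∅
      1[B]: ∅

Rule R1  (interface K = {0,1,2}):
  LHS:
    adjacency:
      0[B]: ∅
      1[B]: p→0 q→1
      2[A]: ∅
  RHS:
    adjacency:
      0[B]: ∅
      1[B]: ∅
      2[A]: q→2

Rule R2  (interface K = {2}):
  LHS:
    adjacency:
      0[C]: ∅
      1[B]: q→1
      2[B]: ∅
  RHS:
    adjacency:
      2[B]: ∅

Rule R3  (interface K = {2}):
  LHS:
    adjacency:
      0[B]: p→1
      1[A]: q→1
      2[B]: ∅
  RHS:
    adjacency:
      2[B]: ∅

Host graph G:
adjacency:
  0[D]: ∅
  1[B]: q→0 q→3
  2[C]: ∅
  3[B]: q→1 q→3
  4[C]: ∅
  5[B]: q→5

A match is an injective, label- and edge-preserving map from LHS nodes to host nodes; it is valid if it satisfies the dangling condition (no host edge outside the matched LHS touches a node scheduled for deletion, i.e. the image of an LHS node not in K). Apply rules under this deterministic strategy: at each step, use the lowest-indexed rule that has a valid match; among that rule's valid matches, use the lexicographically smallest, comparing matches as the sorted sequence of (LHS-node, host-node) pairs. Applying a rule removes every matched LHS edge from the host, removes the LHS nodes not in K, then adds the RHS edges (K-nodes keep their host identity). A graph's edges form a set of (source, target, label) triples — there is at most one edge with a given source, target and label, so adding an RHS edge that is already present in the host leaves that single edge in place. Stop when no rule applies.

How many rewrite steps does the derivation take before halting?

Answer: 4

Rewrite trace:
[0] host  ⇒  6 nodes, 5 edges  {1-q->0 1-q->3 3-q->1 3-q->3 5-q->5}
[1] R0 @ {0↦1, 1↦3}  ⇒  6 nodes, 4 edges  {1-q->0 3-q->1 3-q->3 5-q->5}
[2] R0 @ {0↦3, 1↦1}  ⇒  6 nodes, 3 edges  {1-q->0 3-q->3 5-q->5}
[3] R2 @ {0↦2, 1↦3, 2↦1}  ⇒  4 nodes, 2 edges  {1-q->0 5-q->5}
[4] R2 @ {0↦4, 1↦5, 2↦1}  ⇒  2 nodes, 1 edges  {1-q->0}
halt: no rule applies after step 4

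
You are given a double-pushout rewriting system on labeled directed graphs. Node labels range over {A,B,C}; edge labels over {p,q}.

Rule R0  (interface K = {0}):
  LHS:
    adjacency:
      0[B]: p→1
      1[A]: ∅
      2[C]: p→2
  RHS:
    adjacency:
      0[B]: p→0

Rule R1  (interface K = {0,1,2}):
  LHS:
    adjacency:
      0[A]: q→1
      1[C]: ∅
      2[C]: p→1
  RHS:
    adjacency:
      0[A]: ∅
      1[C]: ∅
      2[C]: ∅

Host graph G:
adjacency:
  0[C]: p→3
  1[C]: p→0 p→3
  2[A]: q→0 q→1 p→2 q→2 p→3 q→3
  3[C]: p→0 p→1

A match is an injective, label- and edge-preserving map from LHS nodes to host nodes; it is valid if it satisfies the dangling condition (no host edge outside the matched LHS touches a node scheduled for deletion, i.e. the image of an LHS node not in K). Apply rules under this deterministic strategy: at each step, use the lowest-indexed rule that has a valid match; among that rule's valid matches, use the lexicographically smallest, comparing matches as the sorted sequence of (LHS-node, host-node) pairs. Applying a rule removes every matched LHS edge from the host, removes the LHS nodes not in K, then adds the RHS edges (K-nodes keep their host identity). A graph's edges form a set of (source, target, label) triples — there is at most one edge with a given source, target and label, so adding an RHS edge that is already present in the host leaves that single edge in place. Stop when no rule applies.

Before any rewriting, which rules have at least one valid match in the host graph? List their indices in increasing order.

Answer: [R1]

Rewrite trace:
R0: no valid match — LHS pattern not found
R1: 5 valid matches — {0↦2, 1↦0, 2↦1}, {0↦2, 1↦0, 2↦3}, {0↦2, 1↦1, 2↦3} (+2 more)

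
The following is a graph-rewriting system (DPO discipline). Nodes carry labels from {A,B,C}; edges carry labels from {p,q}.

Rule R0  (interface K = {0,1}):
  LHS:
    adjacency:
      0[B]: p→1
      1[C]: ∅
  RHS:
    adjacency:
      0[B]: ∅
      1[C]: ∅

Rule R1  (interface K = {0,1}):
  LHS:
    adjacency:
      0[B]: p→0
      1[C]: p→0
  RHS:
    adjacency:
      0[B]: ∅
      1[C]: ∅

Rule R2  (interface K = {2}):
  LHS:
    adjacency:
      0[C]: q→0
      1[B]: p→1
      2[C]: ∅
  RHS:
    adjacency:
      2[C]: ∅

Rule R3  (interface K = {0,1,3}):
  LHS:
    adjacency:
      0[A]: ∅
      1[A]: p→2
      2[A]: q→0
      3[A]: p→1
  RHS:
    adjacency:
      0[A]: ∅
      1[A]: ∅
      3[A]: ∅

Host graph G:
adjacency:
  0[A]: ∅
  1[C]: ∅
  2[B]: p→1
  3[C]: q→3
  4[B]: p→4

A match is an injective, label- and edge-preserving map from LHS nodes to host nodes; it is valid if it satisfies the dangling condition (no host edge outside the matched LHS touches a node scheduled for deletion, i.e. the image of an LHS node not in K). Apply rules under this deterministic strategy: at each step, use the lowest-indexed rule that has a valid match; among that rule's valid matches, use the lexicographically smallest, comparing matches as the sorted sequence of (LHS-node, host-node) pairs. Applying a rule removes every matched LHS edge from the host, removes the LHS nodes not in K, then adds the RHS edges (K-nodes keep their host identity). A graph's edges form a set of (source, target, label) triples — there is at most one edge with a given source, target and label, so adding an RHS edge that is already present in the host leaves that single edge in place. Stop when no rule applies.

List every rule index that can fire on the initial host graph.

Answer: [R0,R2]

Derivation:
R0: 1 valid match — {0↦2, 1↦1}
R1: no valid match — LHS pattern not found
R2: 1 valid match — {0↦3, 1↦4, 2↦1}
R3: no valid match — LHS pattern not found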